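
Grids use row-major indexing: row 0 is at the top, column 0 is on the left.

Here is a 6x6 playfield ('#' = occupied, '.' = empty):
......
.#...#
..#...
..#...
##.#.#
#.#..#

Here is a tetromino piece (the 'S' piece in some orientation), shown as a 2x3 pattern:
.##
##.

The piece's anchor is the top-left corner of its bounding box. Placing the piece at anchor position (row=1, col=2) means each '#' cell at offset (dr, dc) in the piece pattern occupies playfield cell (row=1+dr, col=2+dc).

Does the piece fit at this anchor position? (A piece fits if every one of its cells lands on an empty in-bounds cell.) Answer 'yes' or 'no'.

Check each piece cell at anchor (1, 2):
  offset (0,1) -> (1,3): empty -> OK
  offset (0,2) -> (1,4): empty -> OK
  offset (1,0) -> (2,2): occupied ('#') -> FAIL
  offset (1,1) -> (2,3): empty -> OK
All cells valid: no

Answer: no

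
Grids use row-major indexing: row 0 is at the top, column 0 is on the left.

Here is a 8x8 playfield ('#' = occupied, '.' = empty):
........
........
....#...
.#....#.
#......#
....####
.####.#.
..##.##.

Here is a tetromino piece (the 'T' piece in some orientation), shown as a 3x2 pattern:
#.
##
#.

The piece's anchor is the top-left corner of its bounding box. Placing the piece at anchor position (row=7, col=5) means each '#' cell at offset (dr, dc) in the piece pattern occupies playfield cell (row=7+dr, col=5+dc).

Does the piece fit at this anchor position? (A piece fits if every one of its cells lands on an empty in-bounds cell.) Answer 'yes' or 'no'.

Answer: no

Derivation:
Check each piece cell at anchor (7, 5):
  offset (0,0) -> (7,5): occupied ('#') -> FAIL
  offset (1,0) -> (8,5): out of bounds -> FAIL
  offset (1,1) -> (8,6): out of bounds -> FAIL
  offset (2,0) -> (9,5): out of bounds -> FAIL
All cells valid: no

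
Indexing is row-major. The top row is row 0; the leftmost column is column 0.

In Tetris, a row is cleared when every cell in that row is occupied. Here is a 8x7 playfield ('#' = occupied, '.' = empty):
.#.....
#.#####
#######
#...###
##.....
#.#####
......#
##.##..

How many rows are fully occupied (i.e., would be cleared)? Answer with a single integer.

Answer: 1

Derivation:
Check each row:
  row 0: 6 empty cells -> not full
  row 1: 1 empty cell -> not full
  row 2: 0 empty cells -> FULL (clear)
  row 3: 3 empty cells -> not full
  row 4: 5 empty cells -> not full
  row 5: 1 empty cell -> not full
  row 6: 6 empty cells -> not full
  row 7: 3 empty cells -> not full
Total rows cleared: 1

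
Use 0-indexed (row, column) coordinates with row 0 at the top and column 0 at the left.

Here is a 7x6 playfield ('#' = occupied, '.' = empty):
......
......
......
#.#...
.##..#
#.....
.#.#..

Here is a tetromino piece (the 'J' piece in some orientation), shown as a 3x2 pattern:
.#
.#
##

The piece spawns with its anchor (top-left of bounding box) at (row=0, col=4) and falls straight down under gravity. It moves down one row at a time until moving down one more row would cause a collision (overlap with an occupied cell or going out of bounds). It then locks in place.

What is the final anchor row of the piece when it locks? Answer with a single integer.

Answer: 1

Derivation:
Spawn at (row=0, col=4). Try each row:
  row 0: fits
  row 1: fits
  row 2: blocked -> lock at row 1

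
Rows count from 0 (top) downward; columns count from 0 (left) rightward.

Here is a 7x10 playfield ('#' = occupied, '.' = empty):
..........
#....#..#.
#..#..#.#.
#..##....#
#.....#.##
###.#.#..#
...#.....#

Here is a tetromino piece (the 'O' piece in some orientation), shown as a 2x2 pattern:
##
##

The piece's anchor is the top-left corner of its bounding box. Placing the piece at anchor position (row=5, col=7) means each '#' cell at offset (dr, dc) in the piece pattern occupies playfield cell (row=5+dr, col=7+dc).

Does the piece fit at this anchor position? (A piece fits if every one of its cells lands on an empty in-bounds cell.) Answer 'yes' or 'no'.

Answer: yes

Derivation:
Check each piece cell at anchor (5, 7):
  offset (0,0) -> (5,7): empty -> OK
  offset (0,1) -> (5,8): empty -> OK
  offset (1,0) -> (6,7): empty -> OK
  offset (1,1) -> (6,8): empty -> OK
All cells valid: yes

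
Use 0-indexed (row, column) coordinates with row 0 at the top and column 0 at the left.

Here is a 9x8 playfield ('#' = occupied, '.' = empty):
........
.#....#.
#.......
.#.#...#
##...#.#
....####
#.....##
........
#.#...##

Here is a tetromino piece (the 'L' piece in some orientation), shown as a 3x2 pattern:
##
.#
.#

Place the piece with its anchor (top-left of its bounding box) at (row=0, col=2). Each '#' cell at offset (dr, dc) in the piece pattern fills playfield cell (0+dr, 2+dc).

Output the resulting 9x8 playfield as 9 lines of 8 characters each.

Answer: ..##....
.#.#..#.
#..#....
.#.#...#
##...#.#
....####
#.....##
........
#.#...##

Derivation:
Fill (0+0,2+0) = (0,2)
Fill (0+0,2+1) = (0,3)
Fill (0+1,2+1) = (1,3)
Fill (0+2,2+1) = (2,3)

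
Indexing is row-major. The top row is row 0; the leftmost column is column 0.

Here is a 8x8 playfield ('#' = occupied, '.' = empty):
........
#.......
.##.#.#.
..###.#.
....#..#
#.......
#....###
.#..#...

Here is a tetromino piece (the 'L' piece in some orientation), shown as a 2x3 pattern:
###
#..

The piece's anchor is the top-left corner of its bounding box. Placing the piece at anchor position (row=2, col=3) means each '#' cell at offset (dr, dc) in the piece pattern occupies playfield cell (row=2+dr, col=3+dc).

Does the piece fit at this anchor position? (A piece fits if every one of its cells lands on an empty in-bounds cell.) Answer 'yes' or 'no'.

Check each piece cell at anchor (2, 3):
  offset (0,0) -> (2,3): empty -> OK
  offset (0,1) -> (2,4): occupied ('#') -> FAIL
  offset (0,2) -> (2,5): empty -> OK
  offset (1,0) -> (3,3): occupied ('#') -> FAIL
All cells valid: no

Answer: no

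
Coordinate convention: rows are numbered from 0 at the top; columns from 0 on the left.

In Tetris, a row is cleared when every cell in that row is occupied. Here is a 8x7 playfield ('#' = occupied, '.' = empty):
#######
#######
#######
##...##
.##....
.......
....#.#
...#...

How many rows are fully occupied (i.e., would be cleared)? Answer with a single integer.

Answer: 3

Derivation:
Check each row:
  row 0: 0 empty cells -> FULL (clear)
  row 1: 0 empty cells -> FULL (clear)
  row 2: 0 empty cells -> FULL (clear)
  row 3: 3 empty cells -> not full
  row 4: 5 empty cells -> not full
  row 5: 7 empty cells -> not full
  row 6: 5 empty cells -> not full
  row 7: 6 empty cells -> not full
Total rows cleared: 3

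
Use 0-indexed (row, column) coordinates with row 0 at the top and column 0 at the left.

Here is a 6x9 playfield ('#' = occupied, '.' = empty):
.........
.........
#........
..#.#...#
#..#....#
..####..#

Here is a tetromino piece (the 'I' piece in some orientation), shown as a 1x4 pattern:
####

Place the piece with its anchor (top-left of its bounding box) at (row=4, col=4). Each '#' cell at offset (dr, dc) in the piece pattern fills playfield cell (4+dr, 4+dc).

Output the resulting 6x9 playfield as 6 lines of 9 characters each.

Answer: .........
.........
#........
..#.#...#
#..######
..####..#

Derivation:
Fill (4+0,4+0) = (4,4)
Fill (4+0,4+1) = (4,5)
Fill (4+0,4+2) = (4,6)
Fill (4+0,4+3) = (4,7)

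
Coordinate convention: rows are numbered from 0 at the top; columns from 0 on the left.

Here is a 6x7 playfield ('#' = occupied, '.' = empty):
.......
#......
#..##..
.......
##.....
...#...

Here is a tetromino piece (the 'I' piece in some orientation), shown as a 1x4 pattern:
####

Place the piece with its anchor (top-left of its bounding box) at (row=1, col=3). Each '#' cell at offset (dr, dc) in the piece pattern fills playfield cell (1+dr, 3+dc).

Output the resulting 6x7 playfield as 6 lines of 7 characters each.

Answer: .......
#..####
#..##..
.......
##.....
...#...

Derivation:
Fill (1+0,3+0) = (1,3)
Fill (1+0,3+1) = (1,4)
Fill (1+0,3+2) = (1,5)
Fill (1+0,3+3) = (1,6)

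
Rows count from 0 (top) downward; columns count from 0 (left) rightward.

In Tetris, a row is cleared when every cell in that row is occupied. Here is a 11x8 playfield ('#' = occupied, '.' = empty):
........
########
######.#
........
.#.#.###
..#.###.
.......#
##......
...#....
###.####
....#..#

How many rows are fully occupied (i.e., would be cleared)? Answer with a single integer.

Answer: 1

Derivation:
Check each row:
  row 0: 8 empty cells -> not full
  row 1: 0 empty cells -> FULL (clear)
  row 2: 1 empty cell -> not full
  row 3: 8 empty cells -> not full
  row 4: 3 empty cells -> not full
  row 5: 4 empty cells -> not full
  row 6: 7 empty cells -> not full
  row 7: 6 empty cells -> not full
  row 8: 7 empty cells -> not full
  row 9: 1 empty cell -> not full
  row 10: 6 empty cells -> not full
Total rows cleared: 1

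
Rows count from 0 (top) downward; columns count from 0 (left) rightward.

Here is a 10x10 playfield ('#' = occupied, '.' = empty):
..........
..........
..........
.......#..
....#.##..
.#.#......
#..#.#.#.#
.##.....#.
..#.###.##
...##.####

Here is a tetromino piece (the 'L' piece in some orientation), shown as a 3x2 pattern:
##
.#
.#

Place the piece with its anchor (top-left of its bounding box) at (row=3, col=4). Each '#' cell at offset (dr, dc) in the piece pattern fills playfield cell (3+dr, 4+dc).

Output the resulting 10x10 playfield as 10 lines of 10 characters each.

Answer: ..........
..........
..........
....##.#..
....####..
.#.#.#....
#..#.#.#.#
.##.....#.
..#.###.##
...##.####

Derivation:
Fill (3+0,4+0) = (3,4)
Fill (3+0,4+1) = (3,5)
Fill (3+1,4+1) = (4,5)
Fill (3+2,4+1) = (5,5)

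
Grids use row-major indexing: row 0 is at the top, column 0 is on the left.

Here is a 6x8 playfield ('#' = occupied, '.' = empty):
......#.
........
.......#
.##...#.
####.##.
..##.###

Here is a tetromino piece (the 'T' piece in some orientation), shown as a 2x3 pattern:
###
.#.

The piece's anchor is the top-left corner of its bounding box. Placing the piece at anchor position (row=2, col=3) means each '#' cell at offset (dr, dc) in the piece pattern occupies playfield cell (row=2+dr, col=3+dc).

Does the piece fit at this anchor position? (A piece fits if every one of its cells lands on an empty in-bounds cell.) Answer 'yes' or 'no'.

Check each piece cell at anchor (2, 3):
  offset (0,0) -> (2,3): empty -> OK
  offset (0,1) -> (2,4): empty -> OK
  offset (0,2) -> (2,5): empty -> OK
  offset (1,1) -> (3,4): empty -> OK
All cells valid: yes

Answer: yes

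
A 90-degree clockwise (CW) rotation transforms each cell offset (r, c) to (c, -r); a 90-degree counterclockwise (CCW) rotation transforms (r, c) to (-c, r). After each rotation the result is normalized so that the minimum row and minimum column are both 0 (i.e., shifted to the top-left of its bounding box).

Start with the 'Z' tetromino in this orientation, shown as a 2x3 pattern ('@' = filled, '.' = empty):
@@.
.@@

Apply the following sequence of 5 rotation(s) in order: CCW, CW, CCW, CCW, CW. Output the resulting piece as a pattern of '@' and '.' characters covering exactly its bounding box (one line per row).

Answer: .@
@@
@.

Derivation:
Start:
@@.
.@@
After rotation 1 (CCW):
.@
@@
@.
After rotation 2 (CW):
@@.
.@@
After rotation 3 (CCW):
.@
@@
@.
After rotation 4 (CCW):
@@.
.@@
After rotation 5 (CW):
.@
@@
@.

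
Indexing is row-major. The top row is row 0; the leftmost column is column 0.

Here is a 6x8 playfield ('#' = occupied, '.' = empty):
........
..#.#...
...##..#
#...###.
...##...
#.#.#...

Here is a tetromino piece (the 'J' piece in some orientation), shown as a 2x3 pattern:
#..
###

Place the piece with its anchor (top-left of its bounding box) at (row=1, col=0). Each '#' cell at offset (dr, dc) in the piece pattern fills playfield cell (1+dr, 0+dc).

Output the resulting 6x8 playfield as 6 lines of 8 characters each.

Answer: ........
#.#.#...
#####..#
#...###.
...##...
#.#.#...

Derivation:
Fill (1+0,0+0) = (1,0)
Fill (1+1,0+0) = (2,0)
Fill (1+1,0+1) = (2,1)
Fill (1+1,0+2) = (2,2)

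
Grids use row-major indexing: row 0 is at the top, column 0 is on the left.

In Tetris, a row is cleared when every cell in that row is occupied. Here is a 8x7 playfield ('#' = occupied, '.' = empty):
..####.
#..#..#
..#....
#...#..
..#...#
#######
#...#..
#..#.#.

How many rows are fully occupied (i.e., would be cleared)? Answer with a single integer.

Check each row:
  row 0: 3 empty cells -> not full
  row 1: 4 empty cells -> not full
  row 2: 6 empty cells -> not full
  row 3: 5 empty cells -> not full
  row 4: 5 empty cells -> not full
  row 5: 0 empty cells -> FULL (clear)
  row 6: 5 empty cells -> not full
  row 7: 4 empty cells -> not full
Total rows cleared: 1

Answer: 1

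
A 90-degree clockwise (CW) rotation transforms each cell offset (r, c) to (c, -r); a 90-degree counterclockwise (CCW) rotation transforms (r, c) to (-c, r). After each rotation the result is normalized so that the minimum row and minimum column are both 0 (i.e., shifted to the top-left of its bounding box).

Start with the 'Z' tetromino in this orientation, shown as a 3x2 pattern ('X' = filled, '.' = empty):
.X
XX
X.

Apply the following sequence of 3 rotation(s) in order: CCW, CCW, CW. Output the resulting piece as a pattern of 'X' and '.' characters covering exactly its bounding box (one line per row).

Answer: XX.
.XX

Derivation:
Start:
.X
XX
X.
After rotation 1 (CCW):
XX.
.XX
After rotation 2 (CCW):
.X
XX
X.
After rotation 3 (CW):
XX.
.XX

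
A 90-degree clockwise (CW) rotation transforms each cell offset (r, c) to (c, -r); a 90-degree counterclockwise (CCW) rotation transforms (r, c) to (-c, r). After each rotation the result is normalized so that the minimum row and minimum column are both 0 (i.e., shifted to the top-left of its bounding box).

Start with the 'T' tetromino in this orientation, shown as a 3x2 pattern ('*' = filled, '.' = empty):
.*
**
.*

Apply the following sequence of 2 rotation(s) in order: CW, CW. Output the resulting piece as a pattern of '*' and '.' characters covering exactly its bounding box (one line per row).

Start:
.*
**
.*
After rotation 1 (CW):
.*.
***
After rotation 2 (CW):
*.
**
*.

Answer: *.
**
*.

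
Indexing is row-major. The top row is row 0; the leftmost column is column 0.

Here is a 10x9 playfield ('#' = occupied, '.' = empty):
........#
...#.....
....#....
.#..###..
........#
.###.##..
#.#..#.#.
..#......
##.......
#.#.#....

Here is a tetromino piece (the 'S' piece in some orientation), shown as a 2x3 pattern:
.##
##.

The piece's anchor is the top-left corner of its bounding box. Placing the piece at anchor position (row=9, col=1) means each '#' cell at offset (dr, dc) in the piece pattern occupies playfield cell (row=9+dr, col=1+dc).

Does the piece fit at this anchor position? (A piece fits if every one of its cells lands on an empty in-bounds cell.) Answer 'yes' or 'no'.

Answer: no

Derivation:
Check each piece cell at anchor (9, 1):
  offset (0,1) -> (9,2): occupied ('#') -> FAIL
  offset (0,2) -> (9,3): empty -> OK
  offset (1,0) -> (10,1): out of bounds -> FAIL
  offset (1,1) -> (10,2): out of bounds -> FAIL
All cells valid: no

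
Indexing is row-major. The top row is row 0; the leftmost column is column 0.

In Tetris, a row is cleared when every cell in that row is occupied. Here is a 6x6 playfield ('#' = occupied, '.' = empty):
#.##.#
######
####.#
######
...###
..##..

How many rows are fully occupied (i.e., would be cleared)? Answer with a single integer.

Answer: 2

Derivation:
Check each row:
  row 0: 2 empty cells -> not full
  row 1: 0 empty cells -> FULL (clear)
  row 2: 1 empty cell -> not full
  row 3: 0 empty cells -> FULL (clear)
  row 4: 3 empty cells -> not full
  row 5: 4 empty cells -> not full
Total rows cleared: 2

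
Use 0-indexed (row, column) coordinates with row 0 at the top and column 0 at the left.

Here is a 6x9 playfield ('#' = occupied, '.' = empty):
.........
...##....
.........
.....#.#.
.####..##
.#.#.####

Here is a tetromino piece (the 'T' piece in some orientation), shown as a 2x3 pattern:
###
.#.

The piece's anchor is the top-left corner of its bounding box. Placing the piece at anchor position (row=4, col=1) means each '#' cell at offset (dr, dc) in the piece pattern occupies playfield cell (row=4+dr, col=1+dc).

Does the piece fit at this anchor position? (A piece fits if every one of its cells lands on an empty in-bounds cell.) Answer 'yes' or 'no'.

Answer: no

Derivation:
Check each piece cell at anchor (4, 1):
  offset (0,0) -> (4,1): occupied ('#') -> FAIL
  offset (0,1) -> (4,2): occupied ('#') -> FAIL
  offset (0,2) -> (4,3): occupied ('#') -> FAIL
  offset (1,1) -> (5,2): empty -> OK
All cells valid: no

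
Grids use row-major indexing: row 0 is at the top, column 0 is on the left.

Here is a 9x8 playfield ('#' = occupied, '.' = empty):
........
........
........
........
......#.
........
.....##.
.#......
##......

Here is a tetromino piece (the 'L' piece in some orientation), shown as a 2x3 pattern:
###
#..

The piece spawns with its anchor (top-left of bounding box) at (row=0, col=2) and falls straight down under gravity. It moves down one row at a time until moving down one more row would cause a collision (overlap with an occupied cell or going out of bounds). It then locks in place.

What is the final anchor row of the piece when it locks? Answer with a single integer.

Spawn at (row=0, col=2). Try each row:
  row 0: fits
  row 1: fits
  row 2: fits
  row 3: fits
  row 4: fits
  row 5: fits
  row 6: fits
  row 7: fits
  row 8: blocked -> lock at row 7

Answer: 7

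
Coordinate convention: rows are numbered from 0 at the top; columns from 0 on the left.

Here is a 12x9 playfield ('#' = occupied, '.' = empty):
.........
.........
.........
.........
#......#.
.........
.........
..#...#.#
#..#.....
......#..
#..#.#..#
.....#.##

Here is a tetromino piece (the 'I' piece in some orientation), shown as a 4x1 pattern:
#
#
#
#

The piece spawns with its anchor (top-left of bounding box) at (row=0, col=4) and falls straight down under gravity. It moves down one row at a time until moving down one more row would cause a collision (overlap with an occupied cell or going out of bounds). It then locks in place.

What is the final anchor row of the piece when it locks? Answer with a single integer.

Answer: 8

Derivation:
Spawn at (row=0, col=4). Try each row:
  row 0: fits
  row 1: fits
  row 2: fits
  row 3: fits
  row 4: fits
  row 5: fits
  row 6: fits
  row 7: fits
  row 8: fits
  row 9: blocked -> lock at row 8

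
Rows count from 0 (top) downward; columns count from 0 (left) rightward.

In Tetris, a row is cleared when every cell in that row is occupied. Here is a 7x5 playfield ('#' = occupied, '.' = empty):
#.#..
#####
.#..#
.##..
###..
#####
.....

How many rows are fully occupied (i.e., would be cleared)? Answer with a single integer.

Answer: 2

Derivation:
Check each row:
  row 0: 3 empty cells -> not full
  row 1: 0 empty cells -> FULL (clear)
  row 2: 3 empty cells -> not full
  row 3: 3 empty cells -> not full
  row 4: 2 empty cells -> not full
  row 5: 0 empty cells -> FULL (clear)
  row 6: 5 empty cells -> not full
Total rows cleared: 2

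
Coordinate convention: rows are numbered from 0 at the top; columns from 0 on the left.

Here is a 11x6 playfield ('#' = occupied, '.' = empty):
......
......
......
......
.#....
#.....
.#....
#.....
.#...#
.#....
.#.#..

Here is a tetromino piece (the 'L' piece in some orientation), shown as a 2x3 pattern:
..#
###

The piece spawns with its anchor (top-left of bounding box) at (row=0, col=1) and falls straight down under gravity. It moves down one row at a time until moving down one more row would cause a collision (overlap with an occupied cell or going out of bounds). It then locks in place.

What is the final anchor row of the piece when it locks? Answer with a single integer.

Spawn at (row=0, col=1). Try each row:
  row 0: fits
  row 1: fits
  row 2: fits
  row 3: blocked -> lock at row 2

Answer: 2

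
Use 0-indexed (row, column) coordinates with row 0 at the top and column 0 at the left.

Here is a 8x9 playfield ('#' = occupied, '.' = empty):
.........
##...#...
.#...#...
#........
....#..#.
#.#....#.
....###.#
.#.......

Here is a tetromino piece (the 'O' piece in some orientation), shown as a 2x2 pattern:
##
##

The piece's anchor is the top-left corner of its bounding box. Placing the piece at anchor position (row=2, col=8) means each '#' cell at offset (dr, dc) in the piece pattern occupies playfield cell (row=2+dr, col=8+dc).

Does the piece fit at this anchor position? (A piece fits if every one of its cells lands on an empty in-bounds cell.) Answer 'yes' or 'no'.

Answer: no

Derivation:
Check each piece cell at anchor (2, 8):
  offset (0,0) -> (2,8): empty -> OK
  offset (0,1) -> (2,9): out of bounds -> FAIL
  offset (1,0) -> (3,8): empty -> OK
  offset (1,1) -> (3,9): out of bounds -> FAIL
All cells valid: no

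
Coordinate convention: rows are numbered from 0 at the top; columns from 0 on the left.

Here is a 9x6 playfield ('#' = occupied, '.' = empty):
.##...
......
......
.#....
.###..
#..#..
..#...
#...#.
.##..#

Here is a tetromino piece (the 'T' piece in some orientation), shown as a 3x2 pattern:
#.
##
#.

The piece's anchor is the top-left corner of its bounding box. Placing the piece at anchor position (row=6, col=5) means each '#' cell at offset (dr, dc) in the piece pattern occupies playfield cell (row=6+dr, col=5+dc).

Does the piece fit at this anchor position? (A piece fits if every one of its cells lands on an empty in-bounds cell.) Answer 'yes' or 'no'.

Check each piece cell at anchor (6, 5):
  offset (0,0) -> (6,5): empty -> OK
  offset (1,0) -> (7,5): empty -> OK
  offset (1,1) -> (7,6): out of bounds -> FAIL
  offset (2,0) -> (8,5): occupied ('#') -> FAIL
All cells valid: no

Answer: no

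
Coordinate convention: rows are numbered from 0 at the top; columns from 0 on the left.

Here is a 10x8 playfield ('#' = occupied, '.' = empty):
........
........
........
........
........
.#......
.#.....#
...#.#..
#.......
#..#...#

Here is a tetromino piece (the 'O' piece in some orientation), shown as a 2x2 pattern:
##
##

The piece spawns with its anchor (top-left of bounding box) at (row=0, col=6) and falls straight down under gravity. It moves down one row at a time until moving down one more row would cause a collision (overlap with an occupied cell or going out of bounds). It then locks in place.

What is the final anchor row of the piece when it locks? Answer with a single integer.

Answer: 4

Derivation:
Spawn at (row=0, col=6). Try each row:
  row 0: fits
  row 1: fits
  row 2: fits
  row 3: fits
  row 4: fits
  row 5: blocked -> lock at row 4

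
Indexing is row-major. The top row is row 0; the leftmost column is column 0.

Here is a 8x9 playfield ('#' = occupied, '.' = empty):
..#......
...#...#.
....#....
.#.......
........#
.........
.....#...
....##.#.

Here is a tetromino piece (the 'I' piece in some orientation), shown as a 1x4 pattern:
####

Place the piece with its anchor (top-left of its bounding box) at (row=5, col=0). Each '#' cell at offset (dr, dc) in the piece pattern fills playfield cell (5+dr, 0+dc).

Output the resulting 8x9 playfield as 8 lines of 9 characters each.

Fill (5+0,0+0) = (5,0)
Fill (5+0,0+1) = (5,1)
Fill (5+0,0+2) = (5,2)
Fill (5+0,0+3) = (5,3)

Answer: ..#......
...#...#.
....#....
.#.......
........#
####.....
.....#...
....##.#.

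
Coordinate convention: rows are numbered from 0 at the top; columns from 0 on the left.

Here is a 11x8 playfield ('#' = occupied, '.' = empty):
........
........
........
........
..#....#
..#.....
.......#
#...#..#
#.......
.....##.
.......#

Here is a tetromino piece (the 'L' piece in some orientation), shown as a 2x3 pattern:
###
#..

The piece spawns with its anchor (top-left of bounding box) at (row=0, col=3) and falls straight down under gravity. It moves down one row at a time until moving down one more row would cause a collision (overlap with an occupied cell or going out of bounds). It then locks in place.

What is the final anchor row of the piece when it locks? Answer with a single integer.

Spawn at (row=0, col=3). Try each row:
  row 0: fits
  row 1: fits
  row 2: fits
  row 3: fits
  row 4: fits
  row 5: fits
  row 6: fits
  row 7: blocked -> lock at row 6

Answer: 6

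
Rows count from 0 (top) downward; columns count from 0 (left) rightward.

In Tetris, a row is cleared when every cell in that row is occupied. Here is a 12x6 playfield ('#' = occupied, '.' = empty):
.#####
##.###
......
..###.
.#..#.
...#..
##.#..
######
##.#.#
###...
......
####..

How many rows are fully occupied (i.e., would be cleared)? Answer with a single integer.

Check each row:
  row 0: 1 empty cell -> not full
  row 1: 1 empty cell -> not full
  row 2: 6 empty cells -> not full
  row 3: 3 empty cells -> not full
  row 4: 4 empty cells -> not full
  row 5: 5 empty cells -> not full
  row 6: 3 empty cells -> not full
  row 7: 0 empty cells -> FULL (clear)
  row 8: 2 empty cells -> not full
  row 9: 3 empty cells -> not full
  row 10: 6 empty cells -> not full
  row 11: 2 empty cells -> not full
Total rows cleared: 1

Answer: 1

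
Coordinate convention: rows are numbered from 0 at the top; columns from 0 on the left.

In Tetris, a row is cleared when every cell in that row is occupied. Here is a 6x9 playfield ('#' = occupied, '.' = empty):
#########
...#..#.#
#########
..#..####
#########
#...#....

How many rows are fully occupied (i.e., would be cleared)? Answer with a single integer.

Answer: 3

Derivation:
Check each row:
  row 0: 0 empty cells -> FULL (clear)
  row 1: 6 empty cells -> not full
  row 2: 0 empty cells -> FULL (clear)
  row 3: 4 empty cells -> not full
  row 4: 0 empty cells -> FULL (clear)
  row 5: 7 empty cells -> not full
Total rows cleared: 3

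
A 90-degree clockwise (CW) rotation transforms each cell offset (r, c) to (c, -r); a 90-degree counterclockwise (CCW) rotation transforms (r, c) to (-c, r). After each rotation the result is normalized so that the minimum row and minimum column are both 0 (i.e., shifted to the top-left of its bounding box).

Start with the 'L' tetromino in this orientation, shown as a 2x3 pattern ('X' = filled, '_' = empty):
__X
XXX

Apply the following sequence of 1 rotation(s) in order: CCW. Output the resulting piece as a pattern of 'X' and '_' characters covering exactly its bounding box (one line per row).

Answer: XX
_X
_X

Derivation:
Start:
__X
XXX
After rotation 1 (CCW):
XX
_X
_X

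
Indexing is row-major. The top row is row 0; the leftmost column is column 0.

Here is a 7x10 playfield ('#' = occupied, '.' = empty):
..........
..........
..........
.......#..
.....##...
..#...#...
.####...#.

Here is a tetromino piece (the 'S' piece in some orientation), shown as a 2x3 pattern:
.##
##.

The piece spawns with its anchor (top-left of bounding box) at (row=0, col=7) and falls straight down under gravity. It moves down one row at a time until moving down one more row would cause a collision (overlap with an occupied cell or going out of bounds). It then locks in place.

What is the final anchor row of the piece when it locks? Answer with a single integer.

Spawn at (row=0, col=7). Try each row:
  row 0: fits
  row 1: fits
  row 2: blocked -> lock at row 1

Answer: 1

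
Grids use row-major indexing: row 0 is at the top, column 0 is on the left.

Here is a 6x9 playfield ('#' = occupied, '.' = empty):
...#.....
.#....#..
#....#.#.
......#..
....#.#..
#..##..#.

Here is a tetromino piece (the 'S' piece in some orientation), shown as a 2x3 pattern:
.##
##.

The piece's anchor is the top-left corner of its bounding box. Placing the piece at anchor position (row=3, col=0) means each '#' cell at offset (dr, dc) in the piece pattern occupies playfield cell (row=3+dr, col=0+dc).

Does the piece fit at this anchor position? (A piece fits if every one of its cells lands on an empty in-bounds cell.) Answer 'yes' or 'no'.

Answer: yes

Derivation:
Check each piece cell at anchor (3, 0):
  offset (0,1) -> (3,1): empty -> OK
  offset (0,2) -> (3,2): empty -> OK
  offset (1,0) -> (4,0): empty -> OK
  offset (1,1) -> (4,1): empty -> OK
All cells valid: yes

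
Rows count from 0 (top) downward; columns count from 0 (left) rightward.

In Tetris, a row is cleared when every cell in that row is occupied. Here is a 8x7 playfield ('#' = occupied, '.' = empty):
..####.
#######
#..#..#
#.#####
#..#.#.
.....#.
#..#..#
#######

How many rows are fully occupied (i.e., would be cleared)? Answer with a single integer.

Check each row:
  row 0: 3 empty cells -> not full
  row 1: 0 empty cells -> FULL (clear)
  row 2: 4 empty cells -> not full
  row 3: 1 empty cell -> not full
  row 4: 4 empty cells -> not full
  row 5: 6 empty cells -> not full
  row 6: 4 empty cells -> not full
  row 7: 0 empty cells -> FULL (clear)
Total rows cleared: 2

Answer: 2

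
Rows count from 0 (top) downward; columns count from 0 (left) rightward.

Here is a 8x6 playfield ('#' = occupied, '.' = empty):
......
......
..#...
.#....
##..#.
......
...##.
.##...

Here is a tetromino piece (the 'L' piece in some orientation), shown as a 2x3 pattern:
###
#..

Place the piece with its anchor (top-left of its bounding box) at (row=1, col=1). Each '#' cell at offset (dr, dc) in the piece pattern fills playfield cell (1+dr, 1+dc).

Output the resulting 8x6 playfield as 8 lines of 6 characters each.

Fill (1+0,1+0) = (1,1)
Fill (1+0,1+1) = (1,2)
Fill (1+0,1+2) = (1,3)
Fill (1+1,1+0) = (2,1)

Answer: ......
.###..
.##...
.#....
##..#.
......
...##.
.##...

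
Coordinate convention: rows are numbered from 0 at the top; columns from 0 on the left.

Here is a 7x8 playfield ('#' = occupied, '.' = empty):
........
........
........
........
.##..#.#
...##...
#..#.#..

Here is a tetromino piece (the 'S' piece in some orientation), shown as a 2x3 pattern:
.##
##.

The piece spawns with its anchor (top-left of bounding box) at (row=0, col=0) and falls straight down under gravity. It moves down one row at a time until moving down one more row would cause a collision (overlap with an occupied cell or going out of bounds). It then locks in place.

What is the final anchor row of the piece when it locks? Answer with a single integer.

Answer: 2

Derivation:
Spawn at (row=0, col=0). Try each row:
  row 0: fits
  row 1: fits
  row 2: fits
  row 3: blocked -> lock at row 2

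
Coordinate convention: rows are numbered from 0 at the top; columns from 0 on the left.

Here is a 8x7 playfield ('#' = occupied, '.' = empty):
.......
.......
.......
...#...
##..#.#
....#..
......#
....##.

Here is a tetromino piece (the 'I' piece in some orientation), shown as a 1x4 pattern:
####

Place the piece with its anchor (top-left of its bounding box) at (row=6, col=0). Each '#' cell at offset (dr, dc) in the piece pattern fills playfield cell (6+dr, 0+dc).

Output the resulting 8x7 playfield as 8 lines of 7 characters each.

Answer: .......
.......
.......
...#...
##..#.#
....#..
####..#
....##.

Derivation:
Fill (6+0,0+0) = (6,0)
Fill (6+0,0+1) = (6,1)
Fill (6+0,0+2) = (6,2)
Fill (6+0,0+3) = (6,3)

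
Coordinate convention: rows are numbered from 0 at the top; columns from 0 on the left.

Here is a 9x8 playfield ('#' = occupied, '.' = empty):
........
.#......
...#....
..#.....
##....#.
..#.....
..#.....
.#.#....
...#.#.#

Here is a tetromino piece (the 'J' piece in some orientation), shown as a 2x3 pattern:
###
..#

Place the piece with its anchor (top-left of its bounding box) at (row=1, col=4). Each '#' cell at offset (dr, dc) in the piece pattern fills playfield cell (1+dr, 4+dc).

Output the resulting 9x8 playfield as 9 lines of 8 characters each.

Fill (1+0,4+0) = (1,4)
Fill (1+0,4+1) = (1,5)
Fill (1+0,4+2) = (1,6)
Fill (1+1,4+2) = (2,6)

Answer: ........
.#..###.
...#..#.
..#.....
##....#.
..#.....
..#.....
.#.#....
...#.#.#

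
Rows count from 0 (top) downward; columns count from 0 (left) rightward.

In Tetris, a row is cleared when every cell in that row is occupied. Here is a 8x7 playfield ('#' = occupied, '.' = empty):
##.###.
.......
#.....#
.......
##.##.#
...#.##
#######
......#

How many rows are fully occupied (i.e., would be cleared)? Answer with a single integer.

Answer: 1

Derivation:
Check each row:
  row 0: 2 empty cells -> not full
  row 1: 7 empty cells -> not full
  row 2: 5 empty cells -> not full
  row 3: 7 empty cells -> not full
  row 4: 2 empty cells -> not full
  row 5: 4 empty cells -> not full
  row 6: 0 empty cells -> FULL (clear)
  row 7: 6 empty cells -> not full
Total rows cleared: 1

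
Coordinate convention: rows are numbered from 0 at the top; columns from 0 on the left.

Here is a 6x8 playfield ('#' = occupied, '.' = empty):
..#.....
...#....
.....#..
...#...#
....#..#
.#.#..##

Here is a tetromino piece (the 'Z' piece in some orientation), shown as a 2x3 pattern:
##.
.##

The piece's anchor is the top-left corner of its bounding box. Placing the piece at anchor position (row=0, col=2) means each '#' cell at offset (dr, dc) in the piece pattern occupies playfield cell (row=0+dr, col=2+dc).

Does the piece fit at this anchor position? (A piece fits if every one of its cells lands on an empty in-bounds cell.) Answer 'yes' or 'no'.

Check each piece cell at anchor (0, 2):
  offset (0,0) -> (0,2): occupied ('#') -> FAIL
  offset (0,1) -> (0,3): empty -> OK
  offset (1,1) -> (1,3): occupied ('#') -> FAIL
  offset (1,2) -> (1,4): empty -> OK
All cells valid: no

Answer: no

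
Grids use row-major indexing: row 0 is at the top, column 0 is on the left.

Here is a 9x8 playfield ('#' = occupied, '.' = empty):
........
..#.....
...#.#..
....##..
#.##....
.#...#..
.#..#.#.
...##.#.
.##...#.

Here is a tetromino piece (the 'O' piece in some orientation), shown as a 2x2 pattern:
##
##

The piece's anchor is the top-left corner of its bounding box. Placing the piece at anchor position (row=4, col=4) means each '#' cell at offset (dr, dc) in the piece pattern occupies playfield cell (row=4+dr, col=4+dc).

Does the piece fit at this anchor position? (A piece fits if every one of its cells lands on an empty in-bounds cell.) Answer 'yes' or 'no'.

Check each piece cell at anchor (4, 4):
  offset (0,0) -> (4,4): empty -> OK
  offset (0,1) -> (4,5): empty -> OK
  offset (1,0) -> (5,4): empty -> OK
  offset (1,1) -> (5,5): occupied ('#') -> FAIL
All cells valid: no

Answer: no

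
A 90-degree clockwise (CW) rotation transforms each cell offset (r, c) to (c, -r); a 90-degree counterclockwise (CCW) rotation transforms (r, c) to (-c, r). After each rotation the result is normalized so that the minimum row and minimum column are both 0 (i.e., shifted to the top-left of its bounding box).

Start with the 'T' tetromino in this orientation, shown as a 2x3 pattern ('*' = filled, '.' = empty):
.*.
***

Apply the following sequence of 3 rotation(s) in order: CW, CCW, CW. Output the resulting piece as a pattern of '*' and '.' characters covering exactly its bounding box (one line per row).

Answer: *.
**
*.

Derivation:
Start:
.*.
***
After rotation 1 (CW):
*.
**
*.
After rotation 2 (CCW):
.*.
***
After rotation 3 (CW):
*.
**
*.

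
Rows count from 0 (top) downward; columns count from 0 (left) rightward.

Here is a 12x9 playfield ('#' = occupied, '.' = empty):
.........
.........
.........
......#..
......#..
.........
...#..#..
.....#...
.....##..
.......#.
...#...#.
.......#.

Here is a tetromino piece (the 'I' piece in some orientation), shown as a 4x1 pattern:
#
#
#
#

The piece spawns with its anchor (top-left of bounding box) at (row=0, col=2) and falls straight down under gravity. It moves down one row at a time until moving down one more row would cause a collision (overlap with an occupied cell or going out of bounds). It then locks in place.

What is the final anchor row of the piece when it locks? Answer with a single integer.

Answer: 8

Derivation:
Spawn at (row=0, col=2). Try each row:
  row 0: fits
  row 1: fits
  row 2: fits
  row 3: fits
  row 4: fits
  row 5: fits
  row 6: fits
  row 7: fits
  row 8: fits
  row 9: blocked -> lock at row 8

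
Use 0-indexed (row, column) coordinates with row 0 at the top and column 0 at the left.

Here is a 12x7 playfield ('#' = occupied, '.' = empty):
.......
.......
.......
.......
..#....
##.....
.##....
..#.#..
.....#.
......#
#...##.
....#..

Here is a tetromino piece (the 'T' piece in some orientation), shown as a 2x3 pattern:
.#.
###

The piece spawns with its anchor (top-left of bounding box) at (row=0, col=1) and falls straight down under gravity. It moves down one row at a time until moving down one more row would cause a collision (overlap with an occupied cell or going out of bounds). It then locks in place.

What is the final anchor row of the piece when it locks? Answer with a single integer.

Answer: 2

Derivation:
Spawn at (row=0, col=1). Try each row:
  row 0: fits
  row 1: fits
  row 2: fits
  row 3: blocked -> lock at row 2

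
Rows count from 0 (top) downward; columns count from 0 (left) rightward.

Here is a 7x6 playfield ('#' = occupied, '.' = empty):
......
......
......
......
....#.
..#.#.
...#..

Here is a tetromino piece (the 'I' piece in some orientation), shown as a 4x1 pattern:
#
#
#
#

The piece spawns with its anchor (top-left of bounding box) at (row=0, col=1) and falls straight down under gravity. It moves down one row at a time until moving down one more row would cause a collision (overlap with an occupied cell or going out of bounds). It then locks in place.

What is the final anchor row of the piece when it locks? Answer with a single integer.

Spawn at (row=0, col=1). Try each row:
  row 0: fits
  row 1: fits
  row 2: fits
  row 3: fits
  row 4: blocked -> lock at row 3

Answer: 3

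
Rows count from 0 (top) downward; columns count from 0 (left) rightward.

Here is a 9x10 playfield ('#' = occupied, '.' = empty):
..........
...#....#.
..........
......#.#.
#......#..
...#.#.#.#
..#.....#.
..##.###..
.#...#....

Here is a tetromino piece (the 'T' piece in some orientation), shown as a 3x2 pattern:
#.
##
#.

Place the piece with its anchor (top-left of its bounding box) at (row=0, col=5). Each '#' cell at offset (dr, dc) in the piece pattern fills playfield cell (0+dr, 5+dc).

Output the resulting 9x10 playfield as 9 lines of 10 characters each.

Fill (0+0,5+0) = (0,5)
Fill (0+1,5+0) = (1,5)
Fill (0+1,5+1) = (1,6)
Fill (0+2,5+0) = (2,5)

Answer: .....#....
...#.##.#.
.....#....
......#.#.
#......#..
...#.#.#.#
..#.....#.
..##.###..
.#...#....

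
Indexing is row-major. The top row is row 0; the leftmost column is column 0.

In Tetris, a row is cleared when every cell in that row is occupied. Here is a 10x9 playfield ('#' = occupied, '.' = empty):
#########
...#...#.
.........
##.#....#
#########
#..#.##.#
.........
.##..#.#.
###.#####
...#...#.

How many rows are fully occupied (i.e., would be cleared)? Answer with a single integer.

Check each row:
  row 0: 0 empty cells -> FULL (clear)
  row 1: 7 empty cells -> not full
  row 2: 9 empty cells -> not full
  row 3: 5 empty cells -> not full
  row 4: 0 empty cells -> FULL (clear)
  row 5: 4 empty cells -> not full
  row 6: 9 empty cells -> not full
  row 7: 5 empty cells -> not full
  row 8: 1 empty cell -> not full
  row 9: 7 empty cells -> not full
Total rows cleared: 2

Answer: 2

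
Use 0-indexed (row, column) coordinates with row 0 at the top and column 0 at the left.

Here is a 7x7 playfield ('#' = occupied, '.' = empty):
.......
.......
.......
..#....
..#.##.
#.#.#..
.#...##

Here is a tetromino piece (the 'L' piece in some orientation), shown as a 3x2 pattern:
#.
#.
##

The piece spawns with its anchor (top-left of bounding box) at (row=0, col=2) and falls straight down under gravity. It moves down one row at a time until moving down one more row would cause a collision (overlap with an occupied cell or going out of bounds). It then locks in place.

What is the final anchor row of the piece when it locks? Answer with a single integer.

Spawn at (row=0, col=2). Try each row:
  row 0: fits
  row 1: blocked -> lock at row 0

Answer: 0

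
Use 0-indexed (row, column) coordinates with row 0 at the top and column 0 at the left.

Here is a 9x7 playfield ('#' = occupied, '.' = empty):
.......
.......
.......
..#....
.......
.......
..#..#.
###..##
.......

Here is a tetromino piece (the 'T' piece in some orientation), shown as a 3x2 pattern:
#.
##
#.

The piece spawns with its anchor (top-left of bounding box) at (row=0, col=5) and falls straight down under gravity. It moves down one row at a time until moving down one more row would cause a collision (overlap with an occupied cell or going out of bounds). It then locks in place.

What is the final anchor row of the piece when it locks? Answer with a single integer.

Spawn at (row=0, col=5). Try each row:
  row 0: fits
  row 1: fits
  row 2: fits
  row 3: fits
  row 4: blocked -> lock at row 3

Answer: 3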